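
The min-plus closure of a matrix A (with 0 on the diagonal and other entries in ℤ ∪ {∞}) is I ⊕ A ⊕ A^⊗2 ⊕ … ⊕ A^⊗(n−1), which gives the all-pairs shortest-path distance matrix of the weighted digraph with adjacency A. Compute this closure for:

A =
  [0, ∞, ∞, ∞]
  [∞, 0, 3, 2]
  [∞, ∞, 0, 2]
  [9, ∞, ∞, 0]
Closure =
  [0, ∞, ∞, ∞]
  [11, 0, 3, 2]
  [11, ∞, 0, 2]
  [9, ∞, ∞, 0]

This is the Floyd-Warshall all-pairs shortest-path computation. For each intermediate vertex k = 0, 1, …, 3, update dist[i][j] ← min(dist[i][j], dist[i][k] + dist[k][j]). The final matrix gives, for each (i, j), the minimum total weight of any directed path from i to j (possibly empty when i = j).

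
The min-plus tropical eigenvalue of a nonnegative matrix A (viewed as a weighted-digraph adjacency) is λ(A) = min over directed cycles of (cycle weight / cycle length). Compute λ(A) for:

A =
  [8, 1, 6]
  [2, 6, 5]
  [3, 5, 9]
λ(A) = 3/2

Enumerate directed cycles and compute their means (weight / length). Sample:
  cycle 0 → 0: weight = 8, length = 1, mean = 8/1 ≈ 8.000
  cycle 1 → 1: weight = 6, length = 1, mean = 6/1 ≈ 6.000
  cycle 2 → 2: weight = 9, length = 1, mean = 9/1 ≈ 9.000
  cycle 0 → 1 → 0: weight = 3, length = 2, mean = 3/2 ≈ 1.500
  cycle 0 → 2 → 0: weight = 9, length = 2, mean = 9/2 ≈ 4.500
  cycle 1 → 0 → 1: weight = 3, length = 2, mean = 3/2 ≈ 1.500
Minimum mean = 1.500, attained e.g. along the cycle 0 → 1 → 0 with weight 3 and length 2. So λ(A) = 3/2 = 3/2.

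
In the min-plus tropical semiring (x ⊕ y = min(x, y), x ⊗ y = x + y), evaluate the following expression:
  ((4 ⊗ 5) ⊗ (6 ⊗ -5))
((4 ⊗ 5) ⊗ (6 ⊗ -5)) = 10

Expand innermost to outermost. Recall ⊕ takes the minimum of its arguments and ⊗ takes their sum. Working out the expression ((4 ⊗ 5) ⊗ (6 ⊗ -5)) gives 10.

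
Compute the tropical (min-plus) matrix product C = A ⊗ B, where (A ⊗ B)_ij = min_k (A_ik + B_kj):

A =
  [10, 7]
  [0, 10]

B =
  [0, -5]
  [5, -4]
A ⊗ B =
  [10, 3]
  [0, -5]

Apply the min-plus product entry-by-entry:
  C[0][0] = min over k of (A[0][0] + B[0][0] = 10 + 0 = 10, A[0][1] + B[1][0] = 7 + 5 = 12) = 10 (attained at k = 0)
  C[0][1] = min over k of (A[0][0] + B[0][1] = 10 + -5 = 5, A[0][1] + B[1][1] = 7 + -4 = 3) = 3 (attained at k = 1)
  C[1][0] = min over k of (A[1][0] + B[0][0] = 0 + 0 = 0, A[1][1] + B[1][0] = 10 + 5 = 15) = 0 (attained at k = 0)
  C[1][1] = min over k of (A[1][0] + B[0][1] = 0 + -5 = -5, A[1][1] + B[1][1] = 10 + -4 = 6) = -5 (attained at k = 0)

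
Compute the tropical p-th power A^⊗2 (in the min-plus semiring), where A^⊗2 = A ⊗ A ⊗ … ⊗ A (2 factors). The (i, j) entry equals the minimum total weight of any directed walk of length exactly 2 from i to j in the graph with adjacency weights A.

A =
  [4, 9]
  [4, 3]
A^⊗2 =
  [8, 12]
  [7, 6]

Each entry (A^⊗2)_ij equals the minimum over all length-2 walks i = v_0 → v_1 → … → v_2 = j of Σ_t A[v_t][v_{t+1}]. For example, for (i, j) = (0, 1) we minimise over 2 possible intermediate vertex sequences; the minimum is 12, attained along the walk 0 → 1 → 1.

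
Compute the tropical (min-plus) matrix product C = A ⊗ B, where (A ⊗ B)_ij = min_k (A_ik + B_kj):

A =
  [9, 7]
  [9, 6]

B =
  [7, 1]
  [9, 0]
A ⊗ B =
  [16, 7]
  [15, 6]

Apply the min-plus product entry-by-entry:
  C[0][0] = min over k of (A[0][0] + B[0][0] = 9 + 7 = 16, A[0][1] + B[1][0] = 7 + 9 = 16) = 16 (attained at k = 0)
  C[0][1] = min over k of (A[0][0] + B[0][1] = 9 + 1 = 10, A[0][1] + B[1][1] = 7 + 0 = 7) = 7 (attained at k = 1)
  C[1][0] = min over k of (A[1][0] + B[0][0] = 9 + 7 = 16, A[1][1] + B[1][0] = 6 + 9 = 15) = 15 (attained at k = 1)
  C[1][1] = min over k of (A[1][0] + B[0][1] = 9 + 1 = 10, A[1][1] + B[1][1] = 6 + 0 = 6) = 6 (attained at k = 1)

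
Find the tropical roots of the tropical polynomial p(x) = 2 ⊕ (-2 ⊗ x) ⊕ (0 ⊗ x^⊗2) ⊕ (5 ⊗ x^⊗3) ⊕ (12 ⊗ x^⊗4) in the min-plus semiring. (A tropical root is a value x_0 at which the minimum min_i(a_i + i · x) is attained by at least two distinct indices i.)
Roots: {-7, -5, -2, 4}

Each tropical root is a break point of the lower envelope of the lines y = a_i + i · x (there are 5 lines, with slopes 0, 1, ..., 4). Only the lines that attain the minimum somewhere contribute to roots; other lines are dominated. Here the surviving (envelope) indices are i = 4, i = 3, i = 2, i = 1, i = 0.
Intersections between consecutive envelope lines give the roots: for adjacent envelope indices i < j the intersection is x = (a_i − a_j) / (j − i). Reading off the sorted break points: {-7, -5, -2, 4}.
Verification: at each break x_0, at least two indices attain the minimum of min_i(a_i + i · x_0).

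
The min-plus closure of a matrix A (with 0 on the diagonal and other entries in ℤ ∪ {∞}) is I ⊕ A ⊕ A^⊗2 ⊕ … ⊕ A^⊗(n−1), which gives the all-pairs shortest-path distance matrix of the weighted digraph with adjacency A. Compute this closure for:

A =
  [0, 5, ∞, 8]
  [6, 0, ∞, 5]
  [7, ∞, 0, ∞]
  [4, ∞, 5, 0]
Closure =
  [0, 5, 13, 8]
  [6, 0, 10, 5]
  [7, 12, 0, 15]
  [4, 9, 5, 0]

This is the Floyd-Warshall all-pairs shortest-path computation. For each intermediate vertex k = 0, 1, …, 3, update dist[i][j] ← min(dist[i][j], dist[i][k] + dist[k][j]). The final matrix gives, for each (i, j), the minimum total weight of any directed path from i to j (possibly empty when i = j).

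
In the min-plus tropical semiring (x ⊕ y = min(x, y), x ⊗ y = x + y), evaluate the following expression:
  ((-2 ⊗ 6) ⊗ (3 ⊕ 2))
((-2 ⊗ 6) ⊗ (3 ⊕ 2)) = 6

Expand innermost to outermost. Recall ⊕ takes the minimum of its arguments and ⊗ takes their sum. Working out the expression ((-2 ⊗ 6) ⊗ (3 ⊕ 2)) gives 6.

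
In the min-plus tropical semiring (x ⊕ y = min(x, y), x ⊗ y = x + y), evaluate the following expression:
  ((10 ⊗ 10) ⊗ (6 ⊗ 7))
((10 ⊗ 10) ⊗ (6 ⊗ 7)) = 33

Expand innermost to outermost. Recall ⊕ takes the minimum of its arguments and ⊗ takes their sum. Working out the expression ((10 ⊗ 10) ⊗ (6 ⊗ 7)) gives 33.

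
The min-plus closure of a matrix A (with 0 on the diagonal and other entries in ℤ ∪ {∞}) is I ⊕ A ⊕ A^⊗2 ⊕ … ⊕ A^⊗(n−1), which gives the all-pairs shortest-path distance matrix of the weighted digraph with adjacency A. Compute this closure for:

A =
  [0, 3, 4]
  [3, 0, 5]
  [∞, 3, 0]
Closure =
  [0, 3, 4]
  [3, 0, 5]
  [6, 3, 0]

This is the Floyd-Warshall all-pairs shortest-path computation. For each intermediate vertex k = 0, 1, …, 2, update dist[i][j] ← min(dist[i][j], dist[i][k] + dist[k][j]). The final matrix gives, for each (i, j), the minimum total weight of any directed path from i to j (possibly empty when i = j).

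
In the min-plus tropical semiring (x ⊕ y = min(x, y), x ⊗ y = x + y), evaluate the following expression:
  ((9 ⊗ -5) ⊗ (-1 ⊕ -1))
((9 ⊗ -5) ⊗ (-1 ⊕ -1)) = 3

Expand innermost to outermost. Recall ⊕ takes the minimum of its arguments and ⊗ takes their sum. Working out the expression ((9 ⊗ -5) ⊗ (-1 ⊕ -1)) gives 3.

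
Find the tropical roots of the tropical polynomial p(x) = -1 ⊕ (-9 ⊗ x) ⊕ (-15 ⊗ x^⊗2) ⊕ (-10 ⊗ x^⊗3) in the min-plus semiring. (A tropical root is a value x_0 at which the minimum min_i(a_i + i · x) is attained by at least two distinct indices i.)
Roots: {-5, 6, 8}

Each tropical root is a break point of the lower envelope of the lines y = a_i + i · x (there are 4 lines, with slopes 0, 1, ..., 3). Only the lines that attain the minimum somewhere contribute to roots; other lines are dominated. Here the surviving (envelope) indices are i = 3, i = 2, i = 1, i = 0.
Intersections between consecutive envelope lines give the roots: for adjacent envelope indices i < j the intersection is x = (a_i − a_j) / (j − i). Reading off the sorted break points: {-5, 6, 8}.
Verification: at each break x_0, at least two indices attain the minimum of min_i(a_i + i · x_0).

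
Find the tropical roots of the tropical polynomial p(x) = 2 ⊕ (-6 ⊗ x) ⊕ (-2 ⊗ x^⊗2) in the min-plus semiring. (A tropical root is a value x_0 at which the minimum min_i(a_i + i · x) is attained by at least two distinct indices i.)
Roots: {-4, 8}

Each tropical root is a break point of the lower envelope of the lines y = a_i + i · x (there are 3 lines, with slopes 0, 1, ..., 2). Only the lines that attain the minimum somewhere contribute to roots; other lines are dominated. Here the surviving (envelope) indices are i = 2, i = 1, i = 0.
Intersections between consecutive envelope lines give the roots: for adjacent envelope indices i < j the intersection is x = (a_i − a_j) / (j − i). Reading off the sorted break points: {-4, 8}.
Verification: at each break x_0, at least two indices attain the minimum of min_i(a_i + i · x_0).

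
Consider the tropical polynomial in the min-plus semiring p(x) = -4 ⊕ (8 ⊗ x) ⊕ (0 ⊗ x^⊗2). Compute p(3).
p(3) = -4

A tropical monomial a ⊗ x^⊗i evaluates to a + i · x. Evaluating each term at x = 3:
  Term 0 contributes -4 + 0 · 3 = -4
  Term 1 contributes 8 + 1 · 3 = 11
  Term 2 contributes 0 + 2 · 3 = 6
p(3) = ⊕ of these = min[-4, 11, 6] = -4.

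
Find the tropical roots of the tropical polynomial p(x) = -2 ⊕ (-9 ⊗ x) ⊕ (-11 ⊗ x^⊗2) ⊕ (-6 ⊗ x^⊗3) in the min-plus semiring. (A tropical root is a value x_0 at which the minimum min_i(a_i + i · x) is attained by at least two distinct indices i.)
Roots: {-5, 2, 7}

Each tropical root is a break point of the lower envelope of the lines y = a_i + i · x (there are 4 lines, with slopes 0, 1, ..., 3). Only the lines that attain the minimum somewhere contribute to roots; other lines are dominated. Here the surviving (envelope) indices are i = 3, i = 2, i = 1, i = 0.
Intersections between consecutive envelope lines give the roots: for adjacent envelope indices i < j the intersection is x = (a_i − a_j) / (j − i). Reading off the sorted break points: {-5, 2, 7}.
Verification: at each break x_0, at least two indices attain the minimum of min_i(a_i + i · x_0).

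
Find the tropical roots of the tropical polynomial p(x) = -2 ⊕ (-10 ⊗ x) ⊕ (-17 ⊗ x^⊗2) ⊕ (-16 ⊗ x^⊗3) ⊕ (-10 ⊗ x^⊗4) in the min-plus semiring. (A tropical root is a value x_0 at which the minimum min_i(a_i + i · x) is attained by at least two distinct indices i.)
Roots: {-6, -1, 7, 8}

Each tropical root is a break point of the lower envelope of the lines y = a_i + i · x (there are 5 lines, with slopes 0, 1, ..., 4). Only the lines that attain the minimum somewhere contribute to roots; other lines are dominated. Here the surviving (envelope) indices are i = 4, i = 3, i = 2, i = 1, i = 0.
Intersections between consecutive envelope lines give the roots: for adjacent envelope indices i < j the intersection is x = (a_i − a_j) / (j − i). Reading off the sorted break points: {-6, -1, 7, 8}.
Verification: at each break x_0, at least two indices attain the minimum of min_i(a_i + i · x_0).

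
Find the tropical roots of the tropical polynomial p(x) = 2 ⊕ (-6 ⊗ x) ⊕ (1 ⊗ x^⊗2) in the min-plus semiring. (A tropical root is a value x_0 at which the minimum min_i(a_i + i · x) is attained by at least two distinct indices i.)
Roots: {-7, 8}

Each tropical root is a break point of the lower envelope of the lines y = a_i + i · x (there are 3 lines, with slopes 0, 1, ..., 2). Only the lines that attain the minimum somewhere contribute to roots; other lines are dominated. Here the surviving (envelope) indices are i = 2, i = 1, i = 0.
Intersections between consecutive envelope lines give the roots: for adjacent envelope indices i < j the intersection is x = (a_i − a_j) / (j − i). Reading off the sorted break points: {-7, 8}.
Verification: at each break x_0, at least two indices attain the minimum of min_i(a_i + i · x_0).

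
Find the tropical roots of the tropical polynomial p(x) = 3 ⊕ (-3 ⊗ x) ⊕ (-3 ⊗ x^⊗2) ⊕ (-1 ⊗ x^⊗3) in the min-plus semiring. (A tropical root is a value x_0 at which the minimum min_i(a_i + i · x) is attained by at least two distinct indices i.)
Roots: {-2, 0, 6}

Each tropical root is a break point of the lower envelope of the lines y = a_i + i · x (there are 4 lines, with slopes 0, 1, ..., 3). Only the lines that attain the minimum somewhere contribute to roots; other lines are dominated. Here the surviving (envelope) indices are i = 3, i = 2, i = 1, i = 0.
Intersections between consecutive envelope lines give the roots: for adjacent envelope indices i < j the intersection is x = (a_i − a_j) / (j − i). Reading off the sorted break points: {-2, 0, 6}.
Verification: at each break x_0, at least two indices attain the minimum of min_i(a_i + i · x_0).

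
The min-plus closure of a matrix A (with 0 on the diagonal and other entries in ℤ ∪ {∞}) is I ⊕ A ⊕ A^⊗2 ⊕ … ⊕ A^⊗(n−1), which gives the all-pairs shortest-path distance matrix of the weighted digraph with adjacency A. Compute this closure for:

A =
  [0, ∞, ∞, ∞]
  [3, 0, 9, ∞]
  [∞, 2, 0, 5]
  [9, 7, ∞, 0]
Closure =
  [0, ∞, ∞, ∞]
  [3, 0, 9, 14]
  [5, 2, 0, 5]
  [9, 7, 16, 0]

This is the Floyd-Warshall all-pairs shortest-path computation. For each intermediate vertex k = 0, 1, …, 3, update dist[i][j] ← min(dist[i][j], dist[i][k] + dist[k][j]). The final matrix gives, for each (i, j), the minimum total weight of any directed path from i to j (possibly empty when i = j).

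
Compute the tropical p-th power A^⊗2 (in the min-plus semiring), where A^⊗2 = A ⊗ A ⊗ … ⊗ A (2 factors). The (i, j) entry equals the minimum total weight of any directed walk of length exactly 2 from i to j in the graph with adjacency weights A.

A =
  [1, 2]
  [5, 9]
A^⊗2 =
  [2, 3]
  [6, 7]

Each entry (A^⊗2)_ij equals the minimum over all length-2 walks i = v_0 → v_1 → … → v_2 = j of Σ_t A[v_t][v_{t+1}]. For example, for (i, j) = (0, 1) we minimise over 2 possible intermediate vertex sequences; the minimum is 3, attained along the walk 0 → 0 → 1.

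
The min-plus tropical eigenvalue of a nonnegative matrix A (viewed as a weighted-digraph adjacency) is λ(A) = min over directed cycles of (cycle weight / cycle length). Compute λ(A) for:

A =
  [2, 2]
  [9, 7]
λ(A) = 2

Enumerate directed cycles and compute their means (weight / length). Sample:
  cycle 0 → 0: weight = 2, length = 1, mean = 2/1 ≈ 2.000
  cycle 1 → 1: weight = 7, length = 1, mean = 7/1 ≈ 7.000
  cycle 0 → 1 → 0: weight = 11, length = 2, mean = 11/2 ≈ 5.500
  cycle 1 → 0 → 1: weight = 11, length = 2, mean = 11/2 ≈ 5.500
Minimum mean = 2.000, attained e.g. along the cycle 0 → 0 with weight 2 and length 1. So λ(A) = 2/1 = 2.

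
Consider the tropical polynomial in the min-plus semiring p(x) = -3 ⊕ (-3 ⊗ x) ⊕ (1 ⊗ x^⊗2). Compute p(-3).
p(-3) = -6

A tropical monomial a ⊗ x^⊗i evaluates to a + i · x. Evaluating each term at x = -3:
  Term 0 contributes -3 + 0 · -3 = -3
  Term 1 contributes -3 + 1 · -3 = -6
  Term 2 contributes 1 + 2 · -3 = -5
p(-3) = ⊕ of these = min[-3, -6, -5] = -6.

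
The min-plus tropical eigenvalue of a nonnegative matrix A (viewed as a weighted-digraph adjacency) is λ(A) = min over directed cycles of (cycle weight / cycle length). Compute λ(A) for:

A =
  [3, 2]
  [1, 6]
λ(A) = 3/2

Enumerate directed cycles and compute their means (weight / length). Sample:
  cycle 0 → 0: weight = 3, length = 1, mean = 3/1 ≈ 3.000
  cycle 1 → 1: weight = 6, length = 1, mean = 6/1 ≈ 6.000
  cycle 0 → 1 → 0: weight = 3, length = 2, mean = 3/2 ≈ 1.500
  cycle 1 → 0 → 1: weight = 3, length = 2, mean = 3/2 ≈ 1.500
Minimum mean = 1.500, attained e.g. along the cycle 0 → 1 → 0 with weight 3 and length 2. So λ(A) = 3/2 = 3/2.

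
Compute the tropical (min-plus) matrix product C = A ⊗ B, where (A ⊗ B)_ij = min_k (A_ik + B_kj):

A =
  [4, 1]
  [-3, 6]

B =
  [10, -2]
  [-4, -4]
A ⊗ B =
  [-3, -3]
  [2, -5]

Apply the min-plus product entry-by-entry:
  C[0][0] = min over k of (A[0][0] + B[0][0] = 4 + 10 = 14, A[0][1] + B[1][0] = 1 + -4 = -3) = -3 (attained at k = 1)
  C[0][1] = min over k of (A[0][0] + B[0][1] = 4 + -2 = 2, A[0][1] + B[1][1] = 1 + -4 = -3) = -3 (attained at k = 1)
  C[1][0] = min over k of (A[1][0] + B[0][0] = -3 + 10 = 7, A[1][1] + B[1][0] = 6 + -4 = 2) = 2 (attained at k = 1)
  C[1][1] = min over k of (A[1][0] + B[0][1] = -3 + -2 = -5, A[1][1] + B[1][1] = 6 + -4 = 2) = -5 (attained at k = 0)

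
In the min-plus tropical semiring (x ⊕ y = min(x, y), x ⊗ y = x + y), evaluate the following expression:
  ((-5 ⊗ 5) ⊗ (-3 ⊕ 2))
((-5 ⊗ 5) ⊗ (-3 ⊕ 2)) = -3

Expand innermost to outermost. Recall ⊕ takes the minimum of its arguments and ⊗ takes their sum. Working out the expression ((-5 ⊗ 5) ⊗ (-3 ⊕ 2)) gives -3.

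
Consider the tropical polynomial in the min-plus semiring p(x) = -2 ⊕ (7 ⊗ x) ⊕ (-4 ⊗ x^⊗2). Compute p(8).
p(8) = -2

A tropical monomial a ⊗ x^⊗i evaluates to a + i · x. Evaluating each term at x = 8:
  Term 0 contributes -2 + 0 · 8 = -2
  Term 1 contributes 7 + 1 · 8 = 15
  Term 2 contributes -4 + 2 · 8 = 12
p(8) = ⊕ of these = min[-2, 15, 12] = -2.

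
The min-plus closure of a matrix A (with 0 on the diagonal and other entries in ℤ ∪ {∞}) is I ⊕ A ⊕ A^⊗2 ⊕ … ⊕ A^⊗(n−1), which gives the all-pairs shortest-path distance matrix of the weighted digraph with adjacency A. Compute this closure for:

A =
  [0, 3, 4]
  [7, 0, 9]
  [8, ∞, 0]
Closure =
  [0, 3, 4]
  [7, 0, 9]
  [8, 11, 0]

This is the Floyd-Warshall all-pairs shortest-path computation. For each intermediate vertex k = 0, 1, …, 2, update dist[i][j] ← min(dist[i][j], dist[i][k] + dist[k][j]). The final matrix gives, for each (i, j), the minimum total weight of any directed path from i to j (possibly empty when i = j).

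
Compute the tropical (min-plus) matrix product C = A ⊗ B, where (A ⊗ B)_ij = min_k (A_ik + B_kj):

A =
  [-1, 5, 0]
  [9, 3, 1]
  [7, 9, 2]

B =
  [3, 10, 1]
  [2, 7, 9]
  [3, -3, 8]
A ⊗ B =
  [2, -3, 0]
  [4, -2, 9]
  [5, -1, 8]

Apply the min-plus product entry-by-entry:
  C[0][0] = min over k of (A[0][0] + B[0][0] = -1 + 3 = 2, A[0][1] + B[1][0] = 5 + 2 = 7, A[0][2] + B[2][0] = 0 + 3 = 3) = 2 (attained at k = 0)
  C[0][1] = min over k of (A[0][0] + B[0][1] = -1 + 10 = 9, A[0][1] + B[1][1] = 5 + 7 = 12, A[0][2] + B[2][1] = 0 + -3 = -3) = -3 (attained at k = 2)
  C[0][2] = min over k of (A[0][0] + B[0][2] = -1 + 1 = 0, A[0][1] + B[1][2] = 5 + 9 = 14, A[0][2] + B[2][2] = 0 + 8 = 8) = 0 (attained at k = 0)
  C[1][0] = min over k of (A[1][0] + B[0][0] = 9 + 3 = 12, A[1][1] + B[1][0] = 3 + 2 = 5, A[1][2] + B[2][0] = 1 + 3 = 4) = 4 (attained at k = 2)
  C[1][1] = min over k of (A[1][0] + B[0][1] = 9 + 10 = 19, A[1][1] + B[1][1] = 3 + 7 = 10, A[1][2] + B[2][1] = 1 + -3 = -2) = -2 (attained at k = 2)
  C[1][2] = min over k of (A[1][0] + B[0][2] = 9 + 1 = 10, A[1][1] + B[1][2] = 3 + 9 = 12, A[1][2] + B[2][2] = 1 + 8 = 9) = 9 (attained at k = 2)
  C[2][0] = min over k of (A[2][0] + B[0][0] = 7 + 3 = 10, A[2][1] + B[1][0] = 9 + 2 = 11, A[2][2] + B[2][0] = 2 + 3 = 5) = 5 (attained at k = 2)
  C[2][1] = min over k of (A[2][0] + B[0][1] = 7 + 10 = 17, A[2][1] + B[1][1] = 9 + 7 = 16, A[2][2] + B[2][1] = 2 + -3 = -1) = -1 (attained at k = 2)
  C[2][2] = min over k of (A[2][0] + B[0][2] = 7 + 1 = 8, A[2][1] + B[1][2] = 9 + 9 = 18, A[2][2] + B[2][2] = 2 + 8 = 10) = 8 (attained at k = 0)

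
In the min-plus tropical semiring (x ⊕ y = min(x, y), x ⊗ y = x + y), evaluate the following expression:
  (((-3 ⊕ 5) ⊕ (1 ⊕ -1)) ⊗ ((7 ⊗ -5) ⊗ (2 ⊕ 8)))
(((-3 ⊕ 5) ⊕ (1 ⊕ -1)) ⊗ ((7 ⊗ -5) ⊗ (2 ⊕ 8))) = 1

Expand innermost to outermost. Recall ⊕ takes the minimum of its arguments and ⊗ takes their sum. Working out the expression (((-3 ⊕ 5) ⊕ (1 ⊕ -1)) ⊗ ((7 ⊗ -5) ⊗ (2 ⊕ 8))) gives 1.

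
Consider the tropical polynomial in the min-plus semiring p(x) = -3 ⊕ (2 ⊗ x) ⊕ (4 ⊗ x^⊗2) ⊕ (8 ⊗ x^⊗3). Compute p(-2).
p(-2) = -3

A tropical monomial a ⊗ x^⊗i evaluates to a + i · x. Evaluating each term at x = -2:
  Term 0 contributes -3 + 0 · -2 = -3
  Term 1 contributes 2 + 1 · -2 = 0
  Term 2 contributes 4 + 2 · -2 = 0
  Term 3 contributes 8 + 3 · -2 = 2
p(-2) = ⊕ of these = min[-3, 0, 0, 2] = -3.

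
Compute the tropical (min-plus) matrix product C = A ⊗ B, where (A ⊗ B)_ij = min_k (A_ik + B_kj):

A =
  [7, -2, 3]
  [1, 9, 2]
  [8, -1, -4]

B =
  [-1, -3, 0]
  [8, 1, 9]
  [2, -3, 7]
A ⊗ B =
  [5, -1, 7]
  [0, -2, 1]
  [-2, -7, 3]

Apply the min-plus product entry-by-entry:
  C[0][0] = min over k of (A[0][0] + B[0][0] = 7 + -1 = 6, A[0][1] + B[1][0] = -2 + 8 = 6, A[0][2] + B[2][0] = 3 + 2 = 5) = 5 (attained at k = 2)
  C[0][1] = min over k of (A[0][0] + B[0][1] = 7 + -3 = 4, A[0][1] + B[1][1] = -2 + 1 = -1, A[0][2] + B[2][1] = 3 + -3 = 0) = -1 (attained at k = 1)
  C[0][2] = min over k of (A[0][0] + B[0][2] = 7 + 0 = 7, A[0][1] + B[1][2] = -2 + 9 = 7, A[0][2] + B[2][2] = 3 + 7 = 10) = 7 (attained at k = 0)
  C[1][0] = min over k of (A[1][0] + B[0][0] = 1 + -1 = 0, A[1][1] + B[1][0] = 9 + 8 = 17, A[1][2] + B[2][0] = 2 + 2 = 4) = 0 (attained at k = 0)
  C[1][1] = min over k of (A[1][0] + B[0][1] = 1 + -3 = -2, A[1][1] + B[1][1] = 9 + 1 = 10, A[1][2] + B[2][1] = 2 + -3 = -1) = -2 (attained at k = 0)
  C[1][2] = min over k of (A[1][0] + B[0][2] = 1 + 0 = 1, A[1][1] + B[1][2] = 9 + 9 = 18, A[1][2] + B[2][2] = 2 + 7 = 9) = 1 (attained at k = 0)
  C[2][0] = min over k of (A[2][0] + B[0][0] = 8 + -1 = 7, A[2][1] + B[1][0] = -1 + 8 = 7, A[2][2] + B[2][0] = -4 + 2 = -2) = -2 (attained at k = 2)
  C[2][1] = min over k of (A[2][0] + B[0][1] = 8 + -3 = 5, A[2][1] + B[1][1] = -1 + 1 = 0, A[2][2] + B[2][1] = -4 + -3 = -7) = -7 (attained at k = 2)
  C[2][2] = min over k of (A[2][0] + B[0][2] = 8 + 0 = 8, A[2][1] + B[1][2] = -1 + 9 = 8, A[2][2] + B[2][2] = -4 + 7 = 3) = 3 (attained at k = 2)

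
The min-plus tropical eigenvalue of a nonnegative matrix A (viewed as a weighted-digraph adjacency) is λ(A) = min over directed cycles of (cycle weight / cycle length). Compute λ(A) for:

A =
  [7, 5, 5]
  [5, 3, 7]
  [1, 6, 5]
λ(A) = 3

Enumerate directed cycles and compute their means (weight / length). Sample:
  cycle 0 → 0: weight = 7, length = 1, mean = 7/1 ≈ 7.000
  cycle 1 → 1: weight = 3, length = 1, mean = 3/1 ≈ 3.000
  cycle 2 → 2: weight = 5, length = 1, mean = 5/1 ≈ 5.000
  cycle 0 → 1 → 0: weight = 10, length = 2, mean = 10/2 ≈ 5.000
  cycle 0 → 2 → 0: weight = 6, length = 2, mean = 6/2 ≈ 3.000
  cycle 1 → 0 → 1: weight = 10, length = 2, mean = 10/2 ≈ 5.000
Minimum mean = 3.000, attained e.g. along the cycle 1 → 1 with weight 3 and length 1. So λ(A) = 3/1 = 3.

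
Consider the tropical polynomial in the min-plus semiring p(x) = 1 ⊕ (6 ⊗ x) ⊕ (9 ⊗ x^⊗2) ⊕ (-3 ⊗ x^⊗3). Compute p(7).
p(7) = 1

A tropical monomial a ⊗ x^⊗i evaluates to a + i · x. Evaluating each term at x = 7:
  Term 0 contributes 1 + 0 · 7 = 1
  Term 1 contributes 6 + 1 · 7 = 13
  Term 2 contributes 9 + 2 · 7 = 23
  Term 3 contributes -3 + 3 · 7 = 18
p(7) = ⊕ of these = min[1, 13, 23, 18] = 1.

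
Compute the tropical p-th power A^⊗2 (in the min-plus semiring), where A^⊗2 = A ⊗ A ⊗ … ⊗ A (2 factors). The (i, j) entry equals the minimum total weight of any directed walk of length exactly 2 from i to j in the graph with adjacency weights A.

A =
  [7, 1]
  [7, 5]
A^⊗2 =
  [8, 6]
  [12, 8]

Each entry (A^⊗2)_ij equals the minimum over all length-2 walks i = v_0 → v_1 → … → v_2 = j of Σ_t A[v_t][v_{t+1}]. For example, for (i, j) = (0, 1) we minimise over 2 possible intermediate vertex sequences; the minimum is 6, attained along the walk 0 → 1 → 1.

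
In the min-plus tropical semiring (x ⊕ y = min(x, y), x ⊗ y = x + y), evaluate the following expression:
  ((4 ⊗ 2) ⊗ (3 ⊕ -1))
((4 ⊗ 2) ⊗ (3 ⊕ -1)) = 5

Expand innermost to outermost. Recall ⊕ takes the minimum of its arguments and ⊗ takes their sum. Working out the expression ((4 ⊗ 2) ⊗ (3 ⊕ -1)) gives 5.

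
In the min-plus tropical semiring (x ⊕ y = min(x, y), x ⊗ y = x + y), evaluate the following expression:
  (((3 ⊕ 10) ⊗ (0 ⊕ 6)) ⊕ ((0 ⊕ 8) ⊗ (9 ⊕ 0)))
(((3 ⊕ 10) ⊗ (0 ⊕ 6)) ⊕ ((0 ⊕ 8) ⊗ (9 ⊕ 0))) = 0

Expand innermost to outermost. Recall ⊕ takes the minimum of its arguments and ⊗ takes their sum. Working out the expression (((3 ⊕ 10) ⊗ (0 ⊕ 6)) ⊕ ((0 ⊕ 8) ⊗ (9 ⊕ 0))) gives 0.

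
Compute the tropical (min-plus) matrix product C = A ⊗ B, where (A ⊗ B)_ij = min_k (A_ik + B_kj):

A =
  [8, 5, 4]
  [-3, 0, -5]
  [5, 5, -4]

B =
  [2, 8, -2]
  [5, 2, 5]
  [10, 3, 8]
A ⊗ B =
  [10, 7, 6]
  [-1, -2, -5]
  [6, -1, 3]

Apply the min-plus product entry-by-entry:
  C[0][0] = min over k of (A[0][0] + B[0][0] = 8 + 2 = 10, A[0][1] + B[1][0] = 5 + 5 = 10, A[0][2] + B[2][0] = 4 + 10 = 14) = 10 (attained at k = 0)
  C[0][1] = min over k of (A[0][0] + B[0][1] = 8 + 8 = 16, A[0][1] + B[1][1] = 5 + 2 = 7, A[0][2] + B[2][1] = 4 + 3 = 7) = 7 (attained at k = 1)
  C[0][2] = min over k of (A[0][0] + B[0][2] = 8 + -2 = 6, A[0][1] + B[1][2] = 5 + 5 = 10, A[0][2] + B[2][2] = 4 + 8 = 12) = 6 (attained at k = 0)
  C[1][0] = min over k of (A[1][0] + B[0][0] = -3 + 2 = -1, A[1][1] + B[1][0] = 0 + 5 = 5, A[1][2] + B[2][0] = -5 + 10 = 5) = -1 (attained at k = 0)
  C[1][1] = min over k of (A[1][0] + B[0][1] = -3 + 8 = 5, A[1][1] + B[1][1] = 0 + 2 = 2, A[1][2] + B[2][1] = -5 + 3 = -2) = -2 (attained at k = 2)
  C[1][2] = min over k of (A[1][0] + B[0][2] = -3 + -2 = -5, A[1][1] + B[1][2] = 0 + 5 = 5, A[1][2] + B[2][2] = -5 + 8 = 3) = -5 (attained at k = 0)
  C[2][0] = min over k of (A[2][0] + B[0][0] = 5 + 2 = 7, A[2][1] + B[1][0] = 5 + 5 = 10, A[2][2] + B[2][0] = -4 + 10 = 6) = 6 (attained at k = 2)
  C[2][1] = min over k of (A[2][0] + B[0][1] = 5 + 8 = 13, A[2][1] + B[1][1] = 5 + 2 = 7, A[2][2] + B[2][1] = -4 + 3 = -1) = -1 (attained at k = 2)
  C[2][2] = min over k of (A[2][0] + B[0][2] = 5 + -2 = 3, A[2][1] + B[1][2] = 5 + 5 = 10, A[2][2] + B[2][2] = -4 + 8 = 4) = 3 (attained at k = 0)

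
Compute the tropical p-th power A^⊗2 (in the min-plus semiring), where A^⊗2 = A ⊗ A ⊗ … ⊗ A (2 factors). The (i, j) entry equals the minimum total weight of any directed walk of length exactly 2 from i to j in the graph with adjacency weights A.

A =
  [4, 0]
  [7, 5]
A^⊗2 =
  [7, 4]
  [11, 7]

Each entry (A^⊗2)_ij equals the minimum over all length-2 walks i = v_0 → v_1 → … → v_2 = j of Σ_t A[v_t][v_{t+1}]. For example, for (i, j) = (0, 1) we minimise over 2 possible intermediate vertex sequences; the minimum is 4, attained along the walk 0 → 0 → 1.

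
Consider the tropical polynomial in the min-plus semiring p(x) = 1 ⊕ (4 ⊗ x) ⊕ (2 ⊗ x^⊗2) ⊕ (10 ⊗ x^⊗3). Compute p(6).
p(6) = 1

A tropical monomial a ⊗ x^⊗i evaluates to a + i · x. Evaluating each term at x = 6:
  Term 0 contributes 1 + 0 · 6 = 1
  Term 1 contributes 4 + 1 · 6 = 10
  Term 2 contributes 2 + 2 · 6 = 14
  Term 3 contributes 10 + 3 · 6 = 28
p(6) = ⊕ of these = min[1, 10, 14, 28] = 1.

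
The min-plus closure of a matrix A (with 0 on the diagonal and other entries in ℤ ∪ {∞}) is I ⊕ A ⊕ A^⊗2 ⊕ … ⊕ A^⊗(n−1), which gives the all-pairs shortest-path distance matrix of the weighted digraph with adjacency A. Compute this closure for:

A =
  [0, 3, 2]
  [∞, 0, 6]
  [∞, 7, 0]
Closure =
  [0, 3, 2]
  [∞, 0, 6]
  [∞, 7, 0]

This is the Floyd-Warshall all-pairs shortest-path computation. For each intermediate vertex k = 0, 1, …, 2, update dist[i][j] ← min(dist[i][j], dist[i][k] + dist[k][j]). The final matrix gives, for each (i, j), the minimum total weight of any directed path from i to j (possibly empty when i = j).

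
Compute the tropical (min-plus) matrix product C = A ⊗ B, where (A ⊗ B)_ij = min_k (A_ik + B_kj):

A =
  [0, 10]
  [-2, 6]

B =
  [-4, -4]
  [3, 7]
A ⊗ B =
  [-4, -4]
  [-6, -6]

Apply the min-plus product entry-by-entry:
  C[0][0] = min over k of (A[0][0] + B[0][0] = 0 + -4 = -4, A[0][1] + B[1][0] = 10 + 3 = 13) = -4 (attained at k = 0)
  C[0][1] = min over k of (A[0][0] + B[0][1] = 0 + -4 = -4, A[0][1] + B[1][1] = 10 + 7 = 17) = -4 (attained at k = 0)
  C[1][0] = min over k of (A[1][0] + B[0][0] = -2 + -4 = -6, A[1][1] + B[1][0] = 6 + 3 = 9) = -6 (attained at k = 0)
  C[1][1] = min over k of (A[1][0] + B[0][1] = -2 + -4 = -6, A[1][1] + B[1][1] = 6 + 7 = 13) = -6 (attained at k = 0)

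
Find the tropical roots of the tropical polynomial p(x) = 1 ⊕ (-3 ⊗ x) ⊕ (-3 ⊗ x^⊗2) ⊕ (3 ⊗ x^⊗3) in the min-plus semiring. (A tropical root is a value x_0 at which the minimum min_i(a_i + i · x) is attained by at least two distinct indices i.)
Roots: {-6, 0, 4}

Each tropical root is a break point of the lower envelope of the lines y = a_i + i · x (there are 4 lines, with slopes 0, 1, ..., 3). Only the lines that attain the minimum somewhere contribute to roots; other lines are dominated. Here the surviving (envelope) indices are i = 3, i = 2, i = 1, i = 0.
Intersections between consecutive envelope lines give the roots: for adjacent envelope indices i < j the intersection is x = (a_i − a_j) / (j − i). Reading off the sorted break points: {-6, 0, 4}.
Verification: at each break x_0, at least two indices attain the minimum of min_i(a_i + i · x_0).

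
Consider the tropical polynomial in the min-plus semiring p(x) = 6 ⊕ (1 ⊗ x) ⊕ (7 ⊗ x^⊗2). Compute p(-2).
p(-2) = -1

A tropical monomial a ⊗ x^⊗i evaluates to a + i · x. Evaluating each term at x = -2:
  Term 0 contributes 6 + 0 · -2 = 6
  Term 1 contributes 1 + 1 · -2 = -1
  Term 2 contributes 7 + 2 · -2 = 3
p(-2) = ⊕ of these = min[6, -1, 3] = -1.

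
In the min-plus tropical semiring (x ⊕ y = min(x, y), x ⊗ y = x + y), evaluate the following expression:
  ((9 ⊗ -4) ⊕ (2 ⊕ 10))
((9 ⊗ -4) ⊕ (2 ⊕ 10)) = 2

Expand innermost to outermost. Recall ⊕ takes the minimum of its arguments and ⊗ takes their sum. Working out the expression ((9 ⊗ -4) ⊕ (2 ⊕ 10)) gives 2.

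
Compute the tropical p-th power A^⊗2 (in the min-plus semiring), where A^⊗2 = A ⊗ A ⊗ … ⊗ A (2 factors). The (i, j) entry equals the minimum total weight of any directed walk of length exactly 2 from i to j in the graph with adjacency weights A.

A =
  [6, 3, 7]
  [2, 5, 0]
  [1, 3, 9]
A^⊗2 =
  [5, 8, 3]
  [1, 3, 5]
  [5, 4, 3]

Each entry (A^⊗2)_ij equals the minimum over all length-2 walks i = v_0 → v_1 → … → v_2 = j of Σ_t A[v_t][v_{t+1}]. For example, for (i, j) = (0, 2) we minimise over 3 possible intermediate vertex sequences; the minimum is 3, attained along the walk 0 → 1 → 2.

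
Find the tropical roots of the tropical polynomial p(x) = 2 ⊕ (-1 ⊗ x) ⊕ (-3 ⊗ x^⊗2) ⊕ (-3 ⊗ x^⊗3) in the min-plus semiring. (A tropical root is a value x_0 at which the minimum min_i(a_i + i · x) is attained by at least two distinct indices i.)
Roots: {0, 2, 3}

Each tropical root is a break point of the lower envelope of the lines y = a_i + i · x (there are 4 lines, with slopes 0, 1, ..., 3). Only the lines that attain the minimum somewhere contribute to roots; other lines are dominated. Here the surviving (envelope) indices are i = 3, i = 2, i = 1, i = 0.
Intersections between consecutive envelope lines give the roots: for adjacent envelope indices i < j the intersection is x = (a_i − a_j) / (j − i). Reading off the sorted break points: {0, 2, 3}.
Verification: at each break x_0, at least two indices attain the minimum of min_i(a_i + i · x_0).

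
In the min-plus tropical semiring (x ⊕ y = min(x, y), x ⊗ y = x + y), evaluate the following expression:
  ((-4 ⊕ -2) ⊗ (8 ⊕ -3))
((-4 ⊕ -2) ⊗ (8 ⊕ -3)) = -7

Expand innermost to outermost. Recall ⊕ takes the minimum of its arguments and ⊗ takes their sum. Working out the expression ((-4 ⊕ -2) ⊗ (8 ⊕ -3)) gives -7.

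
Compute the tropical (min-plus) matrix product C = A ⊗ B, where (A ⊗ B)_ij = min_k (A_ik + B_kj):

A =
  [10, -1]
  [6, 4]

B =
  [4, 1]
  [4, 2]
A ⊗ B =
  [3, 1]
  [8, 6]

Apply the min-plus product entry-by-entry:
  C[0][0] = min over k of (A[0][0] + B[0][0] = 10 + 4 = 14, A[0][1] + B[1][0] = -1 + 4 = 3) = 3 (attained at k = 1)
  C[0][1] = min over k of (A[0][0] + B[0][1] = 10 + 1 = 11, A[0][1] + B[1][1] = -1 + 2 = 1) = 1 (attained at k = 1)
  C[1][0] = min over k of (A[1][0] + B[0][0] = 6 + 4 = 10, A[1][1] + B[1][0] = 4 + 4 = 8) = 8 (attained at k = 1)
  C[1][1] = min over k of (A[1][0] + B[0][1] = 6 + 1 = 7, A[1][1] + B[1][1] = 4 + 2 = 6) = 6 (attained at k = 1)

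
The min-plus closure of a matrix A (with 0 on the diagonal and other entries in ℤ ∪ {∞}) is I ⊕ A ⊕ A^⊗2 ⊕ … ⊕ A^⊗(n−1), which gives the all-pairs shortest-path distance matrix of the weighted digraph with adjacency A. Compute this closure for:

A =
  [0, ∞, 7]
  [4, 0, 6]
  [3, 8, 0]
Closure =
  [0, 15, 7]
  [4, 0, 6]
  [3, 8, 0]

This is the Floyd-Warshall all-pairs shortest-path computation. For each intermediate vertex k = 0, 1, …, 2, update dist[i][j] ← min(dist[i][j], dist[i][k] + dist[k][j]). The final matrix gives, for each (i, j), the minimum total weight of any directed path from i to j (possibly empty when i = j).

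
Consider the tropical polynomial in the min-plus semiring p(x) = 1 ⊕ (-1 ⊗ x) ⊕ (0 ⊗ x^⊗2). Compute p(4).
p(4) = 1

A tropical monomial a ⊗ x^⊗i evaluates to a + i · x. Evaluating each term at x = 4:
  Term 0 contributes 1 + 0 · 4 = 1
  Term 1 contributes -1 + 1 · 4 = 3
  Term 2 contributes 0 + 2 · 4 = 8
p(4) = ⊕ of these = min[1, 3, 8] = 1.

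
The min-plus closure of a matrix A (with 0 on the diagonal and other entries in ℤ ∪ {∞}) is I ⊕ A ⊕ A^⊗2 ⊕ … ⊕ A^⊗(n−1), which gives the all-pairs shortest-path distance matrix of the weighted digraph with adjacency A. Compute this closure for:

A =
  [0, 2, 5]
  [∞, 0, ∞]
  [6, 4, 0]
Closure =
  [0, 2, 5]
  [∞, 0, ∞]
  [6, 4, 0]

This is the Floyd-Warshall all-pairs shortest-path computation. For each intermediate vertex k = 0, 1, …, 2, update dist[i][j] ← min(dist[i][j], dist[i][k] + dist[k][j]). The final matrix gives, for each (i, j), the minimum total weight of any directed path from i to j (possibly empty when i = j).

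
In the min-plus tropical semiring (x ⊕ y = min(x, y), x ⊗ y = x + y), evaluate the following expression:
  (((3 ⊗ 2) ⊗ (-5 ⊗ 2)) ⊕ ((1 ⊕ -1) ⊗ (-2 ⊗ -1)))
(((3 ⊗ 2) ⊗ (-5 ⊗ 2)) ⊕ ((1 ⊕ -1) ⊗ (-2 ⊗ -1))) = -4

Expand innermost to outermost. Recall ⊕ takes the minimum of its arguments and ⊗ takes their sum. Working out the expression (((3 ⊗ 2) ⊗ (-5 ⊗ 2)) ⊕ ((1 ⊕ -1) ⊗ (-2 ⊗ -1))) gives -4.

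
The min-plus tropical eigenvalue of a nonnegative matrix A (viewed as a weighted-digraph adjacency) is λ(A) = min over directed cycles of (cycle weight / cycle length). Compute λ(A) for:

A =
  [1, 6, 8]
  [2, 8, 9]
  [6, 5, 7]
λ(A) = 1

Enumerate directed cycles and compute their means (weight / length). Sample:
  cycle 0 → 0: weight = 1, length = 1, mean = 1/1 ≈ 1.000
  cycle 1 → 1: weight = 8, length = 1, mean = 8/1 ≈ 8.000
  cycle 2 → 2: weight = 7, length = 1, mean = 7/1 ≈ 7.000
  cycle 0 → 1 → 0: weight = 8, length = 2, mean = 8/2 ≈ 4.000
  cycle 0 → 2 → 0: weight = 14, length = 2, mean = 14/2 ≈ 7.000
  cycle 1 → 0 → 1: weight = 8, length = 2, mean = 8/2 ≈ 4.000
Minimum mean = 1.000, attained e.g. along the cycle 0 → 0 with weight 1 and length 1. So λ(A) = 1/1 = 1.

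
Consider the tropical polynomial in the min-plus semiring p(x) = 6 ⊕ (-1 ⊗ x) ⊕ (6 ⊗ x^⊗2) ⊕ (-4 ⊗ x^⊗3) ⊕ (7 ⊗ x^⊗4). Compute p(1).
p(1) = -1

A tropical monomial a ⊗ x^⊗i evaluates to a + i · x. Evaluating each term at x = 1:
  Term 0 contributes 6 + 0 · 1 = 6
  Term 1 contributes -1 + 1 · 1 = 0
  Term 2 contributes 6 + 2 · 1 = 8
  Term 3 contributes -4 + 3 · 1 = -1
  Term 4 contributes 7 + 4 · 1 = 11
p(1) = ⊕ of these = min[6, 0, 8, -1, 11] = -1.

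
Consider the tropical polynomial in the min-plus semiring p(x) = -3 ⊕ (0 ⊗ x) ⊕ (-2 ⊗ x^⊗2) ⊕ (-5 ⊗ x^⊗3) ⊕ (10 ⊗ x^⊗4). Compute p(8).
p(8) = -3

A tropical monomial a ⊗ x^⊗i evaluates to a + i · x. Evaluating each term at x = 8:
  Term 0 contributes -3 + 0 · 8 = -3
  Term 1 contributes 0 + 1 · 8 = 8
  Term 2 contributes -2 + 2 · 8 = 14
  Term 3 contributes -5 + 3 · 8 = 19
  Term 4 contributes 10 + 4 · 8 = 42
p(8) = ⊕ of these = min[-3, 8, 14, 19, 42] = -3.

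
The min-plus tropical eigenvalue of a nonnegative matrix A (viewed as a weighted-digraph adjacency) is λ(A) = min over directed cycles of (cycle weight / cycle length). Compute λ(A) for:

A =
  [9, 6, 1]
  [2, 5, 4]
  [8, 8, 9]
λ(A) = 11/3

Enumerate directed cycles and compute their means (weight / length). Sample:
  cycle 0 → 0: weight = 9, length = 1, mean = 9/1 ≈ 9.000
  cycle 1 → 1: weight = 5, length = 1, mean = 5/1 ≈ 5.000
  cycle 2 → 2: weight = 9, length = 1, mean = 9/1 ≈ 9.000
  cycle 0 → 1 → 0: weight = 8, length = 2, mean = 8/2 ≈ 4.000
  cycle 0 → 2 → 0: weight = 9, length = 2, mean = 9/2 ≈ 4.500
  cycle 1 → 0 → 1: weight = 8, length = 2, mean = 8/2 ≈ 4.000
Minimum mean = 3.667, attained e.g. along the cycle 0 → 2 → 1 → 0 with weight 11 and length 3. So λ(A) = 11/3 = 11/3.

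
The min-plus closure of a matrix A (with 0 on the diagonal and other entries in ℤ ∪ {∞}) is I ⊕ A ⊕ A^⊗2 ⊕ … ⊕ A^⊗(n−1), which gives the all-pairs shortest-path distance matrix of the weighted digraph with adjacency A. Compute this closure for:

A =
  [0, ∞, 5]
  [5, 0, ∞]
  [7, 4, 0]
Closure =
  [0, 9, 5]
  [5, 0, 10]
  [7, 4, 0]

This is the Floyd-Warshall all-pairs shortest-path computation. For each intermediate vertex k = 0, 1, …, 2, update dist[i][j] ← min(dist[i][j], dist[i][k] + dist[k][j]). The final matrix gives, for each (i, j), the minimum total weight of any directed path from i to j (possibly empty when i = j).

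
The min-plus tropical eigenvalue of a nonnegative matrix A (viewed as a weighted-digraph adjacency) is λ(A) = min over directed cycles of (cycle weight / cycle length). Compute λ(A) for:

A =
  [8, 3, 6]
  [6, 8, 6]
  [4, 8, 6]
λ(A) = 13/3

Enumerate directed cycles and compute their means (weight / length). Sample:
  cycle 0 → 0: weight = 8, length = 1, mean = 8/1 ≈ 8.000
  cycle 1 → 1: weight = 8, length = 1, mean = 8/1 ≈ 8.000
  cycle 2 → 2: weight = 6, length = 1, mean = 6/1 ≈ 6.000
  cycle 0 → 1 → 0: weight = 9, length = 2, mean = 9/2 ≈ 4.500
  cycle 0 → 2 → 0: weight = 10, length = 2, mean = 10/2 ≈ 5.000
  cycle 1 → 0 → 1: weight = 9, length = 2, mean = 9/2 ≈ 4.500
Minimum mean = 4.333, attained e.g. along the cycle 0 → 1 → 2 → 0 with weight 13 and length 3. So λ(A) = 13/3 = 13/3.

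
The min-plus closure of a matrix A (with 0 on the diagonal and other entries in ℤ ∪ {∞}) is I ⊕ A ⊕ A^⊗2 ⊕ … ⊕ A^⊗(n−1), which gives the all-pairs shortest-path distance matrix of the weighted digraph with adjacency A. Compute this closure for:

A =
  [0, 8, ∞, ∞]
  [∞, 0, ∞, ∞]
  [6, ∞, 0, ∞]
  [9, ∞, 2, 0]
Closure =
  [0, 8, ∞, ∞]
  [∞, 0, ∞, ∞]
  [6, 14, 0, ∞]
  [8, 16, 2, 0]

This is the Floyd-Warshall all-pairs shortest-path computation. For each intermediate vertex k = 0, 1, …, 3, update dist[i][j] ← min(dist[i][j], dist[i][k] + dist[k][j]). The final matrix gives, for each (i, j), the minimum total weight of any directed path from i to j (possibly empty when i = j).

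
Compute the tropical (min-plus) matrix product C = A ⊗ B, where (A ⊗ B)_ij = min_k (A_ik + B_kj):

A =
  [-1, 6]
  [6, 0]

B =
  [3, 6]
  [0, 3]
A ⊗ B =
  [2, 5]
  [0, 3]

Apply the min-plus product entry-by-entry:
  C[0][0] = min over k of (A[0][0] + B[0][0] = -1 + 3 = 2, A[0][1] + B[1][0] = 6 + 0 = 6) = 2 (attained at k = 0)
  C[0][1] = min over k of (A[0][0] + B[0][1] = -1 + 6 = 5, A[0][1] + B[1][1] = 6 + 3 = 9) = 5 (attained at k = 0)
  C[1][0] = min over k of (A[1][0] + B[0][0] = 6 + 3 = 9, A[1][1] + B[1][0] = 0 + 0 = 0) = 0 (attained at k = 1)
  C[1][1] = min over k of (A[1][0] + B[0][1] = 6 + 6 = 12, A[1][1] + B[1][1] = 0 + 3 = 3) = 3 (attained at k = 1)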